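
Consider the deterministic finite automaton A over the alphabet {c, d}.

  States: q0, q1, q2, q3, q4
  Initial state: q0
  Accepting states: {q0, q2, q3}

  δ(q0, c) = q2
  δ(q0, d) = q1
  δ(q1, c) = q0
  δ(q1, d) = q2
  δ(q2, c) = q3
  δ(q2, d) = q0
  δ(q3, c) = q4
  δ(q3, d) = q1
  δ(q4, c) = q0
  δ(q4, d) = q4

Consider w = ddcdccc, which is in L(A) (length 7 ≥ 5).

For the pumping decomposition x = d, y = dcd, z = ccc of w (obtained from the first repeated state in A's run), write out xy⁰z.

dccc

xy⁰z = xz = d·ccc = dccc.
Reading y = dcd takes A from q1 back to q1, so after x the machine is still in q1, and z then leads to the accepting state q3. Hence dccc ∈ L(A).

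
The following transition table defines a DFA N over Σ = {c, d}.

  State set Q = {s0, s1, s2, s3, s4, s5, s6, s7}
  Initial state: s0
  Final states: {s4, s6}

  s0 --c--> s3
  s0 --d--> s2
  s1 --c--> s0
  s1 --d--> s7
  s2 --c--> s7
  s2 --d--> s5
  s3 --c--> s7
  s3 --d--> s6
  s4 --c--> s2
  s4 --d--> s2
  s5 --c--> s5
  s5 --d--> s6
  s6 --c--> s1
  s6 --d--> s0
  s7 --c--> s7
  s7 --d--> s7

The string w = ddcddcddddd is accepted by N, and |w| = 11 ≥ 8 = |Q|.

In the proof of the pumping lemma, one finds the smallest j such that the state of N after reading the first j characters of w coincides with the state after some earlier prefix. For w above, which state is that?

Run of N on w = d d c d d c d d d d d:
  step 0: s0  (start)
  step 1: s2  (read d: s0→s2)
  step 2: s5  (read d: s2→s5)
  step 3: s5  (read c: s5→s5)   ← first repeat (s5 seen earlier)
  step 4: s6  (read d: s5→s6)
  step 5: s0  (read d: s6→s0)
  step 6: s3  (read c: s0→s3)
  step 7: s6  (read d: s3→s6)
  step 8: s0  (read d: s6→s0)
  step 9: s2  (read d: s0→s2)
  step 10: s5  (read d: s2→s5)
  step 11: s6  (read d: s5→s6)

The earliest repeat is at step j = 3: N is in s5, which it already visited at step i = 2.

s5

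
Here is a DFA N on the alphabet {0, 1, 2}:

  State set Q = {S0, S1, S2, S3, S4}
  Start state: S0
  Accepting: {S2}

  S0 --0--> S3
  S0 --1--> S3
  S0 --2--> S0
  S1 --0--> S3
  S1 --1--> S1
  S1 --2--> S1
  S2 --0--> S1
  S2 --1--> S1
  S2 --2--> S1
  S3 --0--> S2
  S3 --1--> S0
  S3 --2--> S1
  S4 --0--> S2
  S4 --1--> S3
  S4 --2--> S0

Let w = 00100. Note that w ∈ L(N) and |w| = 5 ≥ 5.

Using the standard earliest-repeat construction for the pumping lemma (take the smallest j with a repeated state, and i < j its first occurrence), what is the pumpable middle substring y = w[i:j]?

010

Run of N on w = 0 0 1 0 0:
  step 0: S0  (start)
  step 1: S3  (read 0: S0→S3)
  step 2: S2  (read 0: S3→S2)
  step 3: S1  (read 1: S2→S1)
  step 4: S3  (read 0: S1→S3)   ← first repeat (S3 seen earlier)
  step 5: S2  (read 0: S3→S2)

So i = 1, j = 4, giving x = w[0:1] = 0, y = w[1:4] = 010, z = w[4:5] = 0.
Check: |xy| = 4 ≤ 5 and |y| = 3 ≥ 1. Reading y takes N from S3 back to S3, so every xyⁱz is accepted.
Pumping length from the standard proof: p = 5 (the number of states). The repeated state found above gives |xy| = j ≤ 5 and |y| = j − i ≥ 1.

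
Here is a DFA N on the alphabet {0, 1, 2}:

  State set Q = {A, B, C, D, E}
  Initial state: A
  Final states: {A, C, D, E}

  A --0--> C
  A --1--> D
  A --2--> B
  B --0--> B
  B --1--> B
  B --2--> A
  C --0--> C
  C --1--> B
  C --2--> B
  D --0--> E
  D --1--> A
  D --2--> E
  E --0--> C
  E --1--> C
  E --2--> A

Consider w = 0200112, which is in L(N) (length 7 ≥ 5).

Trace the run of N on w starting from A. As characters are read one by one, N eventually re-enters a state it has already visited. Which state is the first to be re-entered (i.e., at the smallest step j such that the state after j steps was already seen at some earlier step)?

B

Run of N on w = 0 2 0 0 1 1 2:
  step 0: A  (start)
  step 1: C  (read 0: A→C)
  step 2: B  (read 2: C→B)
  step 3: B  (read 0: B→B)   ← first repeat (B seen earlier)
  step 4: B  (read 0: B→B)
  step 5: B  (read 1: B→B)
  step 6: B  (read 1: B→B)
  step 7: A  (read 2: B→A)

The earliest repeat is at step j = 3: N is in B, which it already visited at step i = 2.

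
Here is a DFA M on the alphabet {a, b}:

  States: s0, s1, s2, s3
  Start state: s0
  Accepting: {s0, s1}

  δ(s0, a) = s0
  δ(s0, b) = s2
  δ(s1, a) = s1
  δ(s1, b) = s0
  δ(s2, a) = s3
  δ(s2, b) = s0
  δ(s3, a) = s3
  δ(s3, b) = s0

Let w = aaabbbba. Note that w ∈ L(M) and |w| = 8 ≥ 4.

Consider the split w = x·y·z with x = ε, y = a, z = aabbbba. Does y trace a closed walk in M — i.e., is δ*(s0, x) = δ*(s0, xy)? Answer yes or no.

yes

Run of M on the first 1 characters of w = a:
  step 0: s0  (start)
  step 1: s0  (read a: s0→s0)

After x (step 0): s0. After xy (step 1): s0.
They match, so y = a drives M around a cycle from s0 back to itself; pumping y any number of times keeps M in s0 before reading z, and xyⁱz ∈ L(M) for every i ≥ 0.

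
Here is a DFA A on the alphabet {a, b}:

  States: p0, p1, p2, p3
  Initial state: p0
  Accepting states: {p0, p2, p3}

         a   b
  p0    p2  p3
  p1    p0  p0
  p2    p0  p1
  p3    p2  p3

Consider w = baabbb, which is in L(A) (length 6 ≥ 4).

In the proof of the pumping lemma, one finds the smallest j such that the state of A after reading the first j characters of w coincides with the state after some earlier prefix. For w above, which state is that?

Run of A on w = b a a b b b:
  step 0: p0  (start)
  step 1: p3  (read b: p0→p3)
  step 2: p2  (read a: p3→p2)
  step 3: p0  (read a: p2→p0)   ← first repeat (p0 seen earlier)
  step 4: p3  (read b: p0→p3)
  step 5: p3  (read b: p3→p3)
  step 6: p3  (read b: p3→p3)

The earliest repeat is at step j = 3: A is in p0, which it already visited at step i = 0.

p0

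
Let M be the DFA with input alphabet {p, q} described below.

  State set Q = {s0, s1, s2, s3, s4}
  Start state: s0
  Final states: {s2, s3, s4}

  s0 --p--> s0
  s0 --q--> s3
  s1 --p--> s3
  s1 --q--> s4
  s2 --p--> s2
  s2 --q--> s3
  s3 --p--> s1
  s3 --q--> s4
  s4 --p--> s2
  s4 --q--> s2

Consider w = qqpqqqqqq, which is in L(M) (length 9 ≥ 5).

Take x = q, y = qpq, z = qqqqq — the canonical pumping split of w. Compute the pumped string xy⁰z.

xy⁰z = xz = q·qqqqq = qqqqqq.
Reading y = qpq takes M from s3 back to s3, so after x the machine is still in s3, and z then leads to the accepting state s2. Hence qqqqqq ∈ L(M).

qqqqqq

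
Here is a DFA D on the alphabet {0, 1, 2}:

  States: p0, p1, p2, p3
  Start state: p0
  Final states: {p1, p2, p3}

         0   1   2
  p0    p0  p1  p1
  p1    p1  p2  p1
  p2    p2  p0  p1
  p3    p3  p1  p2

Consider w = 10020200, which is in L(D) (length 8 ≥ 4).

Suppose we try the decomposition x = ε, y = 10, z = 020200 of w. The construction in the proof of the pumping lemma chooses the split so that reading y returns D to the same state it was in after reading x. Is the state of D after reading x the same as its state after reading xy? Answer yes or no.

no

State sequence: p0 -1-> p1 -0-> p1

After x (step 0): p0. After xy (step 2): p1.
They differ (p0 ≠ p1), so y is not a cycle from the state after x; this split is not the one the pumping-lemma construction produces, and pumping y need not keep the string in L(D).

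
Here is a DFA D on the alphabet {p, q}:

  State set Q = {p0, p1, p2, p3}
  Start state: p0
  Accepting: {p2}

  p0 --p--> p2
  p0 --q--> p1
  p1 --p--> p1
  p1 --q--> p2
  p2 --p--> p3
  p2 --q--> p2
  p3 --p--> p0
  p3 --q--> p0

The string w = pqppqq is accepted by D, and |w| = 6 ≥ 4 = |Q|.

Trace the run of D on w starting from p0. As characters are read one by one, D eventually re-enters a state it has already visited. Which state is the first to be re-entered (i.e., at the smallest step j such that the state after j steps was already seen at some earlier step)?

State sequence: p0 -p-> p2 -q-> p2 -p-> p3 -p-> p0 -q-> p1 -q-> p2
First repeat at step 2: p2 was already visited.

The earliest repeat is at step j = 2: D is in p2, which it already visited at step i = 1.

p2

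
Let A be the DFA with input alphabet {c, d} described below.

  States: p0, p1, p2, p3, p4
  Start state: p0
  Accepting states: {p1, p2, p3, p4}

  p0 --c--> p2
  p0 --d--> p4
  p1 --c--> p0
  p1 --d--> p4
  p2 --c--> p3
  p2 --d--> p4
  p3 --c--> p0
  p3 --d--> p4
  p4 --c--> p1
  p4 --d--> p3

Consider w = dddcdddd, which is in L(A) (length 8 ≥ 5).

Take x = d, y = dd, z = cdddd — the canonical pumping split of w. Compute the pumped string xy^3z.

dddddddcdddd

xy^3z = d·dd·dd·dd·cdddd = dddddddcdddd.
Reading y = dd takes A from p4 back to p4, so after x·y·y·y the machine is still in p4, and z then leads to the accepting state p3. Hence dddddddcdddd ∈ L(A).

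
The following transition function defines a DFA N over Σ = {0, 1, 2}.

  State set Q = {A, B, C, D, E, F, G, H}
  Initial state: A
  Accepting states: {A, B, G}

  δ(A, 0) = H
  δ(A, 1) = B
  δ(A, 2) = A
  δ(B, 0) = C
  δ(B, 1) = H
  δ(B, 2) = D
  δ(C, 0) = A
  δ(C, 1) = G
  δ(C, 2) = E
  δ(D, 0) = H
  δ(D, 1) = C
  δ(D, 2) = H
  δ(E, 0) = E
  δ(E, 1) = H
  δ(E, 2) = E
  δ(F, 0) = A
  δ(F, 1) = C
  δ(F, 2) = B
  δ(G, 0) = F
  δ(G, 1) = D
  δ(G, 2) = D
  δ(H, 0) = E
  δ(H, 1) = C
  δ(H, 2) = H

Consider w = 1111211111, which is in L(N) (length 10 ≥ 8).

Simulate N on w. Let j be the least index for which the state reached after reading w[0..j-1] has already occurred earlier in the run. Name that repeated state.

Run of N on w = 1 1 1 1 2 1 1 1 1 1:
  step 0: A  (start)
  step 1: B  (read 1: A→B)
  step 2: H  (read 1: B→H)
  step 3: C  (read 1: H→C)
  step 4: G  (read 1: C→G)
  step 5: D  (read 2: G→D)
  step 6: C  (read 1: D→C)   ← first repeat (C seen earlier)
  step 7: G  (read 1: C→G)
  step 8: D  (read 1: G→D)
  step 9: C  (read 1: D→C)
  step 10: G  (read 1: C→G)

The earliest repeat is at step j = 6: N is in C, which it already visited at step i = 3.
Pumping length from the standard proof: p = 8 (the number of states). The repeated state found above gives |xy| = j ≤ 8 and |y| = j − i ≥ 1.

C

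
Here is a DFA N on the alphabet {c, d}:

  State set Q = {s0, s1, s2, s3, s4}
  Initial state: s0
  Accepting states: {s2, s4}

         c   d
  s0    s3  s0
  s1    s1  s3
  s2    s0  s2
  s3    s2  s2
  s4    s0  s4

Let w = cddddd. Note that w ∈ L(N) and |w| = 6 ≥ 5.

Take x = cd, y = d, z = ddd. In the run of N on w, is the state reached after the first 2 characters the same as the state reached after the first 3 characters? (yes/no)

Run of N on the first 3 characters of w = c d d:
  step 0: s0  (start)
  step 1: s3  (read c: s0→s3)
  step 2: s2  (read d: s3→s2)
  step 3: s2  (read d: s2→s2)

After x (step 2): s2. After xy (step 3): s2.
They match, so y = d drives N around a cycle from s2 back to itself; pumping y any number of times keeps N in s2 before reading z, and xyⁱz ∈ L(N) for every i ≥ 0.

yes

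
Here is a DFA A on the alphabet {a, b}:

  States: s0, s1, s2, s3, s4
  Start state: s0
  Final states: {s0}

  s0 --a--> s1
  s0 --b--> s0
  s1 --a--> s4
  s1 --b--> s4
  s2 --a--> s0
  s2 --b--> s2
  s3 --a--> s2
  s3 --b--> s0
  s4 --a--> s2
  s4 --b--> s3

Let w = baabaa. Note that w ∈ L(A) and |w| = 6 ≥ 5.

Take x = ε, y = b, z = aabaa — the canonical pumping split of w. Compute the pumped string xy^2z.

bbaabaa

xy^2z = ε·b·b·aabaa = bbaabaa.
Reading y = b takes A from s0 back to s0, so after x·y·y the machine is still in s0, and z then leads to the accepting state s0. Hence bbaabaa ∈ L(A).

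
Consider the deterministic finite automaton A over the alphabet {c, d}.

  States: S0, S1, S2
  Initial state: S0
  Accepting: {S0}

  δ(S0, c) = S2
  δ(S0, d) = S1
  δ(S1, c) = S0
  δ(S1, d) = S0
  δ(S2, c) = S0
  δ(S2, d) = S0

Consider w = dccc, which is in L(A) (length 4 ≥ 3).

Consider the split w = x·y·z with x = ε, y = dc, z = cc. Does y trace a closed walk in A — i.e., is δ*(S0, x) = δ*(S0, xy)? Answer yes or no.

yes

Run of A on the first 2 characters of w = d c:
  step 0: S0  (start)
  step 1: S1  (read d: S0→S1)
  step 2: S0  (read c: S1→S0)

After x (step 0): S0. After xy (step 2): S0.
They match, so y = dc drives A around a cycle from S0 back to itself; pumping y any number of times keeps A in S0 before reading z, and xyⁱz ∈ L(A) for every i ≥ 0.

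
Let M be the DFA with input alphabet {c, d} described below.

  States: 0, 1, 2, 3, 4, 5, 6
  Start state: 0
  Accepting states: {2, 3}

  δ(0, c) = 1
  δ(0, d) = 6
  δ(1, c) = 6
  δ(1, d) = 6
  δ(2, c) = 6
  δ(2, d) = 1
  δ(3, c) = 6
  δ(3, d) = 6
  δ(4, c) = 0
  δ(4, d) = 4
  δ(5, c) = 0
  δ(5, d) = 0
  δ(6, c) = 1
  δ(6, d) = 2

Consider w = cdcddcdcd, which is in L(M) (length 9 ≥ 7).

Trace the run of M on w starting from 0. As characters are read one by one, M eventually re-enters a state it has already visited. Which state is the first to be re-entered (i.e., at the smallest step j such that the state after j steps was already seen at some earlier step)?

1

Run of M on w = c d c d d c d c d:
  step 0: 0  (start)
  step 1: 1  (read c: 0→1)
  step 2: 6  (read d: 1→6)
  step 3: 1  (read c: 6→1)   ← first repeat (1 seen earlier)
  step 4: 6  (read d: 1→6)
  step 5: 2  (read d: 6→2)
  step 6: 6  (read c: 2→6)
  step 7: 2  (read d: 6→2)
  step 8: 6  (read c: 2→6)
  step 9: 2  (read d: 6→2)

The earliest repeat is at step j = 3: M is in 1, which it already visited at step i = 1.
With |Q| = 7, pigeonhole forces a state repeat no later than step 7; the substring read between the first and second visits to that state can be pumped.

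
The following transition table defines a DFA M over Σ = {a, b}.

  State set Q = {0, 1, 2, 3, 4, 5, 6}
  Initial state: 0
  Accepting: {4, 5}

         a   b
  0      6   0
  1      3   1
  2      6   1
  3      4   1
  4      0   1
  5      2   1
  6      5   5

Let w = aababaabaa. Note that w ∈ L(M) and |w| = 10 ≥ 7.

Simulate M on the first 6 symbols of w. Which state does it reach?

3

Run of M on the first 6 characters of w = a a b a b a:
  step 0: 0  (start)
  step 1: 6  (read a: 0→6)
  step 2: 5  (read a: 6→5)
  step 3: 1  (read b: 5→1)
  step 4: 3  (read a: 1→3)
  step 5: 1  (read b: 3→1)
  step 6: 3  (read a: 1→3)

After reading 6 characters, M is in state 3.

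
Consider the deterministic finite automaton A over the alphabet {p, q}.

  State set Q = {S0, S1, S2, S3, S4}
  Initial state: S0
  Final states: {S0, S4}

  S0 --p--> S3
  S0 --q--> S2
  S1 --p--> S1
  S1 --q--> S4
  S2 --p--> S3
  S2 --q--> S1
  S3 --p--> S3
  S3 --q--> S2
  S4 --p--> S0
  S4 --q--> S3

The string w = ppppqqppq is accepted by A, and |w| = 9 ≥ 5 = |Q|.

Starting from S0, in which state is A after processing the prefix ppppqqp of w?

State sequence: S0 -p-> S3 -p-> S3 -p-> S3 -p-> S3 -q-> S2 -q-> S1 -p-> S1

After reading 7 characters, A is in state S1.
(This kind of state-tracing is the core of the pumping-lemma construction: with 5 states, pigeonhole forces a repeat within the first 5 steps.)

S1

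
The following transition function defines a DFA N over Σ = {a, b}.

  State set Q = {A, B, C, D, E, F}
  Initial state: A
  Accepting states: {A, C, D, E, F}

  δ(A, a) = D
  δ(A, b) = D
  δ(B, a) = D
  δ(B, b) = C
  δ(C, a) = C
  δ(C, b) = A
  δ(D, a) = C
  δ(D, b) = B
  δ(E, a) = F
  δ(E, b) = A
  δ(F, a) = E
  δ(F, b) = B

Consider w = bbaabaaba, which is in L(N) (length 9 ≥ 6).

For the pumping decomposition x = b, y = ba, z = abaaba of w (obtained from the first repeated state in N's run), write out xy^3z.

bbababaabaaba

xy^3z = b·ba·ba·ba·abaaba = bbababaabaaba.
Reading y = ba takes N from D back to D, so after x·y·y·y the machine is still in D, and z then leads to the accepting state D. Hence bbababaabaaba ∈ L(N).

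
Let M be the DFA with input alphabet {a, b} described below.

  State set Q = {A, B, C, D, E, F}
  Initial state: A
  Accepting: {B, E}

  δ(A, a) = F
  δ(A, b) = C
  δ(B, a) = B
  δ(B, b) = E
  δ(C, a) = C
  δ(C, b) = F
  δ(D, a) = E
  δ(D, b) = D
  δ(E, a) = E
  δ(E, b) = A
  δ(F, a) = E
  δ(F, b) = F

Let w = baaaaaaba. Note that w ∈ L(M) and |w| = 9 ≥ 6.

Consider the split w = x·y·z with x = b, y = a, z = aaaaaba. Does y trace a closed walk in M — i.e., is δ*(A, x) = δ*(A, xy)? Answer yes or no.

yes

Run of M on the first 2 characters of w = b a:
  step 0: A  (start)
  step 1: C  (read b: A→C)
  step 2: C  (read a: C→C)

After x (step 1): C. After xy (step 2): C.
They match, so y = a drives M around a cycle from C back to itself; pumping y any number of times keeps M in C before reading z, and xyⁱz ∈ L(M) for every i ≥ 0.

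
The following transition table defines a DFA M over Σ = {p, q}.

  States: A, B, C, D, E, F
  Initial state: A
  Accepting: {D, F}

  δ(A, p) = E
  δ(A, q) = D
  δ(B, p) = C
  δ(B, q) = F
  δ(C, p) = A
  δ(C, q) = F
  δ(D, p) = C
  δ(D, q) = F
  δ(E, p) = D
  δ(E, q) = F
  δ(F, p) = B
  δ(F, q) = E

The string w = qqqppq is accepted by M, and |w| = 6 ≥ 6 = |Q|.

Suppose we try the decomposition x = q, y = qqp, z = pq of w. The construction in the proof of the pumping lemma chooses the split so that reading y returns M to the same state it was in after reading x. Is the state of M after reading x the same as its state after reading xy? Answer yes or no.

yes

Run of M on the first 4 characters of w = q q q p:
  step 0: A  (start)
  step 1: D  (read q: A→D)
  step 2: F  (read q: D→F)
  step 3: E  (read q: F→E)
  step 4: D  (read p: E→D)

After x (step 1): D. After xy (step 4): D.
They match, so y = qqp drives M around a cycle from D back to itself; pumping y any number of times keeps M in D before reading z, and xyⁱz ∈ L(M) for every i ≥ 0.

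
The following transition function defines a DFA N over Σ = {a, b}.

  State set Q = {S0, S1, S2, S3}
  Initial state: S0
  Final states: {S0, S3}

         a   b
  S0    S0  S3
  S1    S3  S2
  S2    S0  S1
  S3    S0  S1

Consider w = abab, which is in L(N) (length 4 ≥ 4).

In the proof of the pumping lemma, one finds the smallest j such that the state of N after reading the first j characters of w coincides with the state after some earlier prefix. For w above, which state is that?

S0

Run of N on w = a b a b:
  step 0: S0  (start)
  step 1: S0  (read a: S0→S0)   ← first repeat (S0 seen earlier)
  step 2: S3  (read b: S0→S3)
  step 3: S0  (read a: S3→S0)
  step 4: S3  (read b: S0→S3)

The earliest repeat is at step j = 1: N is in S0, which it already visited at step i = 0.
The DFA has 4 states, so the proof of the pumping lemma guarantees a repeated state among the first 4+1 visited; the segment between the two visits is the pumpable y.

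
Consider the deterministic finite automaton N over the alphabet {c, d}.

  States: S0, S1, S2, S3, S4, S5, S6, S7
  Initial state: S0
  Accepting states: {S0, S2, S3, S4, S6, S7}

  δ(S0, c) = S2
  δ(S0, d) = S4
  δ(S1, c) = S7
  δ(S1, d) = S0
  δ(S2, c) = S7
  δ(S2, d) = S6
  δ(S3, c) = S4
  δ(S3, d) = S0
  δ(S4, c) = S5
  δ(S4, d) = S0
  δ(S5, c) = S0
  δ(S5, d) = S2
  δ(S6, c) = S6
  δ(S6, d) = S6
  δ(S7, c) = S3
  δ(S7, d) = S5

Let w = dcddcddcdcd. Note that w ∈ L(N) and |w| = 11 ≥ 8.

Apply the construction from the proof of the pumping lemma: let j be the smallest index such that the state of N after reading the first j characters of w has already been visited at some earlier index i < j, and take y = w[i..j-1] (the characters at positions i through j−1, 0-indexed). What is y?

State sequence: S0 -d-> S4 -c-> S5 -d-> S2 -d-> S6 -c-> S6 -d-> S6 -d-> S6 -c-> S6 -d-> S6 -c-> S6 -d-> S6
First repeat at step 5: S6 was already visited.

So i = 4, j = 5, giving x = w[0:4] = dcdd, y = w[4:5] = c, z = w[5:11] = ddcdcd.
Check: |xy| = 5 ≤ 8 and |y| = 1 ≥ 1. Reading y takes N from S6 back to S6, so every xyⁱz is accepted.
The DFA has 8 states, so the proof of the pumping lemma guarantees a repeated state among the first 8+1 visited; the segment between the two visits is the pumpable y.

c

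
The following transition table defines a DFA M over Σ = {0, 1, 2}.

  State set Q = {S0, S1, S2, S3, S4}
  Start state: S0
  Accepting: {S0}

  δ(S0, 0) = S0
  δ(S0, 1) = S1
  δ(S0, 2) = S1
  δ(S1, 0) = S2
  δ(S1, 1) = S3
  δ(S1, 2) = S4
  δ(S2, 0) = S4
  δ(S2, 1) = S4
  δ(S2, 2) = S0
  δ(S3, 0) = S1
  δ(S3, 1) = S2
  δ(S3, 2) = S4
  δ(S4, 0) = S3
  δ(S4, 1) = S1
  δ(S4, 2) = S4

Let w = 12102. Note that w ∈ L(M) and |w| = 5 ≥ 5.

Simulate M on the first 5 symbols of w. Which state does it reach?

Run of M on the first 5 characters of w = 1 2 1 0 2:
  step 0: S0  (start)
  step 1: S1  (read 1: S0→S1)
  step 2: S4  (read 2: S1→S4)
  step 3: S1  (read 1: S4→S1)
  step 4: S2  (read 0: S1→S2)
  step 5: S0  (read 2: S2→S0)

After reading 5 characters, M is in state S0.
(This kind of state-tracing is the core of the pumping-lemma construction: with 5 states, pigeonhole forces a repeat within the first 5 steps.)

S0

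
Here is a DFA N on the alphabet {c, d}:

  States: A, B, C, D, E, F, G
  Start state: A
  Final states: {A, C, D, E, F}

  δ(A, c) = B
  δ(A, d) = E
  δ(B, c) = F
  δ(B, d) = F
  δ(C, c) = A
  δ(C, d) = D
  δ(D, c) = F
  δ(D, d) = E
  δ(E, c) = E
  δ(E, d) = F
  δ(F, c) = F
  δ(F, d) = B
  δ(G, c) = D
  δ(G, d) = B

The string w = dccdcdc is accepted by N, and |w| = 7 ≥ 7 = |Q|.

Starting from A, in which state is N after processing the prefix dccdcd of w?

B

Run of N on the first 6 characters of w = d c c d c d:
  step 0: A  (start)
  step 1: E  (read d: A→E)
  step 2: E  (read c: E→E)
  step 3: E  (read c: E→E)
  step 4: F  (read d: E→F)
  step 5: F  (read c: F→F)
  step 6: B  (read d: F→B)

After reading 6 characters, N is in state B.
(This kind of state-tracing is the core of the pumping-lemma construction: with 7 states, pigeonhole forces a repeat within the first 7 steps.)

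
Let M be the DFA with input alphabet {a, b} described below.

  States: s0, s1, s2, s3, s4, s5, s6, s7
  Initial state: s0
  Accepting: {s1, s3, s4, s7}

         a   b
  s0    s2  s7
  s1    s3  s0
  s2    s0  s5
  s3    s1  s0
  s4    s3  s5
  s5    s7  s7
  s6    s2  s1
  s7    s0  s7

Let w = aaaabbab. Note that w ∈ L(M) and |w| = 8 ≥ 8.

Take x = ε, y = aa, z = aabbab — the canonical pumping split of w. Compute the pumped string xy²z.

xy^2z = ε·aa·aa·aabbab = aaaaaabbab.
Reading y = aa takes M from s0 back to s0, so after x·y·y the machine is still in s0, and z then leads to the accepting state s7. Hence aaaaaabbab ∈ L(M).

aaaaaabbab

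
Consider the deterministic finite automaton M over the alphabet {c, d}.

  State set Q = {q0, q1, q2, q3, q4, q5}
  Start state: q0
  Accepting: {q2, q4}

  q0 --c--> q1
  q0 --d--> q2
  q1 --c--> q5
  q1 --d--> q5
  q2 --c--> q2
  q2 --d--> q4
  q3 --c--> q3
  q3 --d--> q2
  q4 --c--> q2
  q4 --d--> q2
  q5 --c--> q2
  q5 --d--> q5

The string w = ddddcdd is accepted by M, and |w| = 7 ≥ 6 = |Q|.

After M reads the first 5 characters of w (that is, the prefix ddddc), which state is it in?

q2

State sequence: q0 -d-> q2 -d-> q4 -d-> q2 -d-> q4 -c-> q2

After reading 5 characters, M is in state q2.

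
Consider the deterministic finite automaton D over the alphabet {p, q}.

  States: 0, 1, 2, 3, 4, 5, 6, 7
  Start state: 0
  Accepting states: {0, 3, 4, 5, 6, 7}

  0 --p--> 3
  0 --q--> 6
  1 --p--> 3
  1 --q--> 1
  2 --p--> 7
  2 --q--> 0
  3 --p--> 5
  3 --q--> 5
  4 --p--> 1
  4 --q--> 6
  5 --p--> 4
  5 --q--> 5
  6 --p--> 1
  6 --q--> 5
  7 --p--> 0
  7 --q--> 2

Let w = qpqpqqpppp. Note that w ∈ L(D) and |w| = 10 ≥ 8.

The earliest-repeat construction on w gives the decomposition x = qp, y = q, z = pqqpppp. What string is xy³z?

qpqqqpqqpppp

xy^3z = qp·q·q·q·pqqpppp = qpqqqpqqpppp.
Reading y = q takes D from 1 back to 1, so after x·y·y·y the machine is still in 1, and z then leads to the accepting state 5. Hence qpqqqpqqpppp ∈ L(D).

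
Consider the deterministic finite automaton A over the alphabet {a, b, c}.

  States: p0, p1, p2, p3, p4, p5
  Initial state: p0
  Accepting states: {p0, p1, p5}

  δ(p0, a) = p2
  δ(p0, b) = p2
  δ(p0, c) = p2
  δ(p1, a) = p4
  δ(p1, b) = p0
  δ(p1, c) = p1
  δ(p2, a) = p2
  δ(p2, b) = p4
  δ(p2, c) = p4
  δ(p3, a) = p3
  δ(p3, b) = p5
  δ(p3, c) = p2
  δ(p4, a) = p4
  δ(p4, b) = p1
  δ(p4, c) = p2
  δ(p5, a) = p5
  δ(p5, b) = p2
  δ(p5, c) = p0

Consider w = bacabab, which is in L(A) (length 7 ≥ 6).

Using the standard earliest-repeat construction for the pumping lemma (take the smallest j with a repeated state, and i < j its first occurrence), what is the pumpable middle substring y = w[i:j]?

State sequence: p0 -b-> p2 -a-> p2 -c-> p4 -a-> p4 -b-> p1 -a-> p4 -b-> p1
First repeat at step 2: p2 was already visited.

So i = 1, j = 2, giving x = w[0:1] = b, y = w[1:2] = a, z = w[2:7] = cabab.
Check: |xy| = 2 ≤ 6 and |y| = 1 ≥ 1. Reading y takes A from p2 back to p2, so every xyⁱz is accepted.

a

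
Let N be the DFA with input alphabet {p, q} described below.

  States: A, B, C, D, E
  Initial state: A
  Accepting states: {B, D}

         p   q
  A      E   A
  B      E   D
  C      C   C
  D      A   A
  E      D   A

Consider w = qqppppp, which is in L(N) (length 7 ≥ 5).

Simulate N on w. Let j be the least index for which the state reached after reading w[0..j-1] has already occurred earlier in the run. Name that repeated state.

A

Run of N on w = q q p p p p p:
  step 0: A  (start)
  step 1: A  (read q: A→A)   ← first repeat (A seen earlier)
  step 2: A  (read q: A→A)
  step 3: E  (read p: A→E)
  step 4: D  (read p: E→D)
  step 5: A  (read p: D→A)
  step 6: E  (read p: A→E)
  step 7: D  (read p: E→D)

The earliest repeat is at step j = 1: N is in A, which it already visited at step i = 0.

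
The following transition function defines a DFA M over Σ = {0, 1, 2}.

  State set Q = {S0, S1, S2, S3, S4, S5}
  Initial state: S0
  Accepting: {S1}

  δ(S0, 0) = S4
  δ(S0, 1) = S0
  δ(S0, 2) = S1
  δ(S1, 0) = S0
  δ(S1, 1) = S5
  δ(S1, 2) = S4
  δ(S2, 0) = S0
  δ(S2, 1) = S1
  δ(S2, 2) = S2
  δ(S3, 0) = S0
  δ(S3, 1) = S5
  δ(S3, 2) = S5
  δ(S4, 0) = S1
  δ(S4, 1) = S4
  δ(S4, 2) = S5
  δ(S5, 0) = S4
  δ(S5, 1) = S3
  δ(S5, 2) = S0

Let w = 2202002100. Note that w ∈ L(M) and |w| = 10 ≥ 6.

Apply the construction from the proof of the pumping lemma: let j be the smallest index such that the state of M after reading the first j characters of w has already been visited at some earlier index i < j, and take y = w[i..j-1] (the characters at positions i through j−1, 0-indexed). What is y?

State sequence: S0 -2-> S1 -2-> S4 -0-> S1 -2-> S4 -0-> S1 -0-> S0 -2-> S1 -1-> S5 -0-> S4 -0-> S1
First repeat at step 3: S1 was already visited.

So i = 1, j = 3, giving x = w[0:1] = 2, y = w[1:3] = 20, z = w[3:10] = 2002100.
Check: |xy| = 3 ≤ 6 and |y| = 2 ≥ 1. Reading y takes M from S1 back to S1, so every xyⁱz is accepted.

20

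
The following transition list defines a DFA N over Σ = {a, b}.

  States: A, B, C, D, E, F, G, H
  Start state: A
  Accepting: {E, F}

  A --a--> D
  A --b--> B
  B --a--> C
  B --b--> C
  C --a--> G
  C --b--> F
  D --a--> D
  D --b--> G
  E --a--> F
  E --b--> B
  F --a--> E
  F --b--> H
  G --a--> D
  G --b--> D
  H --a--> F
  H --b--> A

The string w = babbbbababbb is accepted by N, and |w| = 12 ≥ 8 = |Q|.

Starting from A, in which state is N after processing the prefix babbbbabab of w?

State sequence: A -b-> B -a-> C -b-> F -b-> H -b-> A -b-> B -a-> C -b-> F -a-> E -b-> B

After reading 10 characters, N is in state B.
(This kind of state-tracing is the core of the pumping-lemma construction: with 8 states, pigeonhole forces a repeat within the first 8 steps.)

B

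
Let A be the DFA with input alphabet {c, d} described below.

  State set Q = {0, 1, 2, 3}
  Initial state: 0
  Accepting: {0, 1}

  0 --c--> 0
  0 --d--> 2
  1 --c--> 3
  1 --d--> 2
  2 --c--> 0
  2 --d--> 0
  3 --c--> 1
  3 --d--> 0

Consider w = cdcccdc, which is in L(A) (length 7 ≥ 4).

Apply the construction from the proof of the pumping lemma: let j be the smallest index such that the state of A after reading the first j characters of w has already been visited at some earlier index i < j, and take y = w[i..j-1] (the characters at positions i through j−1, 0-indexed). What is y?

Run of A on w = c d c c c d c:
  step 0: 0  (start)
  step 1: 0  (read c: 0→0)   ← first repeat (0 seen earlier)
  step 2: 2  (read d: 0→2)
  step 3: 0  (read c: 2→0)
  step 4: 0  (read c: 0→0)
  step 5: 0  (read c: 0→0)
  step 6: 2  (read d: 0→2)
  step 7: 0  (read c: 2→0)

So i = 0, j = 1, giving x = w[0:0] = ε, y = w[0:1] = c, z = w[1:7] = dcccdc.
Check: |xy| = 1 ≤ 4 and |y| = 1 ≥ 1. Reading y takes A from 0 back to 0, so every xyⁱz is accepted.

c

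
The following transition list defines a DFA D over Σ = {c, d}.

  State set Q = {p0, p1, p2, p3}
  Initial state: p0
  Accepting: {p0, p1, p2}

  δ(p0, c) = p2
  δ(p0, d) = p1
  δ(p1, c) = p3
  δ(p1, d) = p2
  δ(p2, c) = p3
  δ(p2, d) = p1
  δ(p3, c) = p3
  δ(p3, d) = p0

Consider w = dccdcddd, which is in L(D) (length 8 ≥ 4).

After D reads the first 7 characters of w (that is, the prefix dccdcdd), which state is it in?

State sequence: p0 -d-> p1 -c-> p3 -c-> p3 -d-> p0 -c-> p2 -d-> p1 -d-> p2

After reading 7 characters, D is in state p2.

p2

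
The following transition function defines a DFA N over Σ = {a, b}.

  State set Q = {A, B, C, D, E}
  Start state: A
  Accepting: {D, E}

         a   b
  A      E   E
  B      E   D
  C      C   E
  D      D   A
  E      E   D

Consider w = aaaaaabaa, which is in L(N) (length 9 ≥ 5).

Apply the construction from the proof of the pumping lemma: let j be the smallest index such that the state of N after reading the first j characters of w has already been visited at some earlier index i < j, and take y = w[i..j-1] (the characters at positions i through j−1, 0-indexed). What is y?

Run of N on w = a a a a a a b a a:
  step 0: A  (start)
  step 1: E  (read a: A→E)
  step 2: E  (read a: E→E)   ← first repeat (E seen earlier)
  step 3: E  (read a: E→E)
  step 4: E  (read a: E→E)
  step 5: E  (read a: E→E)
  step 6: E  (read a: E→E)
  step 7: D  (read b: E→D)
  step 8: D  (read a: D→D)
  step 9: D  (read a: D→D)

So i = 1, j = 2, giving x = w[0:1] = a, y = w[1:2] = a, z = w[2:9] = aaaabaa.
Check: |xy| = 2 ≤ 5 and |y| = 1 ≥ 1. Reading y takes N from E back to E, so every xyⁱz is accepted.
With |Q| = 5, pigeonhole forces a state repeat no later than step 5; the substring read between the first and second visits to that state can be pumped.

a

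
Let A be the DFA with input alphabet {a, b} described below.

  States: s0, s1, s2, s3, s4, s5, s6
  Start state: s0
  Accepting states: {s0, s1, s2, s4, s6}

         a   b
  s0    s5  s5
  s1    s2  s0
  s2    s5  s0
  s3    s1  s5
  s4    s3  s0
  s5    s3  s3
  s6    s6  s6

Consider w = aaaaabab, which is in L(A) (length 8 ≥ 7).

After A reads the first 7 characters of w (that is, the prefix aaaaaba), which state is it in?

s1

Run of A on the first 7 characters of w = a a a a a b a:
  step 0: s0  (start)
  step 1: s5  (read a: s0→s5)
  step 2: s3  (read a: s5→s3)
  step 3: s1  (read a: s3→s1)
  step 4: s2  (read a: s1→s2)
  step 5: s5  (read a: s2→s5)
  step 6: s3  (read b: s5→s3)
  step 7: s1  (read a: s3→s1)

After reading 7 characters, A is in state s1.
(This kind of state-tracing is the core of the pumping-lemma construction: with 7 states, pigeonhole forces a repeat within the first 7 steps.)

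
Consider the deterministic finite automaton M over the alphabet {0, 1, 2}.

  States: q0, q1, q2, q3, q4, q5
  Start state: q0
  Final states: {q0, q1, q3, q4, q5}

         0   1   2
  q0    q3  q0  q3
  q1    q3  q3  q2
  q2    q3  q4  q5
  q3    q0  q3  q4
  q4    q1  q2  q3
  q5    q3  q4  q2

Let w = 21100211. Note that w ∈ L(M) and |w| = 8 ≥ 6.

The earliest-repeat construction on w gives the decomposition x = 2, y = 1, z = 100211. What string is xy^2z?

xy^2z = 2·1·1·100211 = 211100211.
Reading y = 1 takes M from q3 back to q3, so after x·y·y the machine is still in q3, and z then leads to the accepting state q4. Hence 211100211 ∈ L(M).

211100211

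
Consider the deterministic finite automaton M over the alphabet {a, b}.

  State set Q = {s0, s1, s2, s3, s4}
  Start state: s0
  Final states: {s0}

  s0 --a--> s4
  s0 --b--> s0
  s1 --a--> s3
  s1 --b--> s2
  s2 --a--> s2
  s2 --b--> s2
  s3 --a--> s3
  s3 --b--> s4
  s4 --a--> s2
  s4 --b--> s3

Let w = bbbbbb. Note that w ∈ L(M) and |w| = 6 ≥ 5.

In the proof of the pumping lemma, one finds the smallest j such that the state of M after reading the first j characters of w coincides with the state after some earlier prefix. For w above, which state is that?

State sequence: s0 -b-> s0 -b-> s0 -b-> s0 -b-> s0 -b-> s0 -b-> s0
First repeat at step 1: s0 was already visited.

The earliest repeat is at step j = 1: M is in s0, which it already visited at step i = 0.

s0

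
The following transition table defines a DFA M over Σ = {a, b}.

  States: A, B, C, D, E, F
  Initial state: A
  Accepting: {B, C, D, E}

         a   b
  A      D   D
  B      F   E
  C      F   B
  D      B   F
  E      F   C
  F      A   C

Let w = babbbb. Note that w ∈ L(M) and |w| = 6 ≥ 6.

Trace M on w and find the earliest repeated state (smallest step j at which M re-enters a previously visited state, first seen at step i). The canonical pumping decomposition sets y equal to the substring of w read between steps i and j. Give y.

State sequence: A -b-> D -a-> B -b-> E -b-> C -b-> B -b-> E
First repeat at step 5: B was already visited.

So i = 2, j = 5, giving x = w[0:2] = ba, y = w[2:5] = bbb, z = w[5:6] = b.
Check: |xy| = 5 ≤ 6 and |y| = 3 ≥ 1. Reading y takes M from B back to B, so every xyⁱz is accepted.

bbb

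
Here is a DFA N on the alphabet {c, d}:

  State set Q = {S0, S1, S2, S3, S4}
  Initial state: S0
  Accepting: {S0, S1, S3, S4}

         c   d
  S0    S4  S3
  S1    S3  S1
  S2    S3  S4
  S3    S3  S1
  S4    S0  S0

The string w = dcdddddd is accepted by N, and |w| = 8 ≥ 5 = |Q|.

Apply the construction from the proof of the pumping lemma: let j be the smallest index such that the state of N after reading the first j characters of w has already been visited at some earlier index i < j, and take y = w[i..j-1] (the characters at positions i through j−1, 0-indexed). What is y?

c

State sequence: S0 -d-> S3 -c-> S3 -d-> S1 -d-> S1 -d-> S1 -d-> S1 -d-> S1 -d-> S1
First repeat at step 2: S3 was already visited.

So i = 1, j = 2, giving x = w[0:1] = d, y = w[1:2] = c, z = w[2:8] = dddddd.
Check: |xy| = 2 ≤ 5 and |y| = 1 ≥ 1. Reading y takes N from S3 back to S3, so every xyⁱz is accepted.
Since N has 5 states, any run of length ≥ 5 visits 5+1 states, so by pigeonhole some state repeats within the first 5 steps — that repeat gives the pumpable loop.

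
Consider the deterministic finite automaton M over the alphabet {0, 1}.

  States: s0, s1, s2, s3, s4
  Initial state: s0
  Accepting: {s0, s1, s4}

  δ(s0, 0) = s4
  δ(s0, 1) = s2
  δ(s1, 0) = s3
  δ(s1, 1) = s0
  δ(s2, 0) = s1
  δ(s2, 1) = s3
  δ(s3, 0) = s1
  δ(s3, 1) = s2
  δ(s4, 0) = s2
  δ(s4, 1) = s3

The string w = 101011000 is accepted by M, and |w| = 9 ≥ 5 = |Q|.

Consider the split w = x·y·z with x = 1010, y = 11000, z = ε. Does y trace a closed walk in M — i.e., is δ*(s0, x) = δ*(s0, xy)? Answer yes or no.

Run of M on the first 9 characters of w = 1 0 1 0 1 1 0 0 0:
  step 0: s0  (start)
  step 1: s2  (read 1: s0→s2)
  step 2: s1  (read 0: s2→s1)
  step 3: s0  (read 1: s1→s0)
  step 4: s4  (read 0: s0→s4)
  step 5: s3  (read 1: s4→s3)
  step 6: s2  (read 1: s3→s2)
  step 7: s1  (read 0: s2→s1)
  step 8: s3  (read 0: s1→s3)
  step 9: s1  (read 0: s3→s1)

After x (step 4): s4. After xy (step 9): s1.
They differ (s4 ≠ s1), so y is not a cycle from the state after x; this split is not the one the pumping-lemma construction produces, and pumping y need not keep the string in L(M).

no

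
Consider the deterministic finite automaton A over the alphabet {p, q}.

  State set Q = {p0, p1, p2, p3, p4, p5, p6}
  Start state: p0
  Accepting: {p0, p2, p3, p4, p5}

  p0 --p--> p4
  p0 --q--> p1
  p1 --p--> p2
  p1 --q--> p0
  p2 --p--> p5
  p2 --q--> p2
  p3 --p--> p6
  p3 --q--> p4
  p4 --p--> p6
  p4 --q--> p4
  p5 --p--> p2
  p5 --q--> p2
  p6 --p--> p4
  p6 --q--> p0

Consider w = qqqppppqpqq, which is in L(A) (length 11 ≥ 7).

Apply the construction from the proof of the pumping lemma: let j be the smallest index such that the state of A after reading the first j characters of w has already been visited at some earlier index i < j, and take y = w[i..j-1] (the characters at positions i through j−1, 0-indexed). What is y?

qq

Run of A on w = q q q p p p p q p q q:
  step 0: p0  (start)
  step 1: p1  (read q: p0→p1)
  step 2: p0  (read q: p1→p0)   ← first repeat (p0 seen earlier)
  step 3: p1  (read q: p0→p1)
  step 4: p2  (read p: p1→p2)
  step 5: p5  (read p: p2→p5)
  step 6: p2  (read p: p5→p2)
  step 7: p5  (read p: p2→p5)
  step 8: p2  (read q: p5→p2)
  step 9: p5  (read p: p2→p5)
  step 10: p2  (read q: p5→p2)
  step 11: p2  (read q: p2→p2)

So i = 0, j = 2, giving x = w[0:0] = ε, y = w[0:2] = qq, z = w[2:11] = qppppqpqq.
Check: |xy| = 2 ≤ 7 and |y| = 2 ≥ 1. Reading y takes A from p0 back to p0, so every xyⁱz is accepted.
Pumping length from the standard proof: p = 7 (the number of states). The repeated state found above gives |xy| = j ≤ 7 and |y| = j − i ≥ 1.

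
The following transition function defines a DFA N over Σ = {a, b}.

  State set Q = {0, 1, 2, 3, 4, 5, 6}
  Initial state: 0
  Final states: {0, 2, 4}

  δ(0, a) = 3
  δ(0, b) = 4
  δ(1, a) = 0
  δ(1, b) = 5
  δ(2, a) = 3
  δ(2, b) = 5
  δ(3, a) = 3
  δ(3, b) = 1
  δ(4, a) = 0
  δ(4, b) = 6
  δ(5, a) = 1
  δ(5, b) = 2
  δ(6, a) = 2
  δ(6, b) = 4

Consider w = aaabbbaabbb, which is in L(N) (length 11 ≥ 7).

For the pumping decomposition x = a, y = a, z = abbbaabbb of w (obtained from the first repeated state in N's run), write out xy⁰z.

aabbbaabbb

xy⁰z = xz = a·abbbaabbb = aabbbaabbb.
Reading y = a takes N from 3 back to 3, so after x the machine is still in 3, and z then leads to the accepting state 2. Hence aabbbaabbb ∈ L(N).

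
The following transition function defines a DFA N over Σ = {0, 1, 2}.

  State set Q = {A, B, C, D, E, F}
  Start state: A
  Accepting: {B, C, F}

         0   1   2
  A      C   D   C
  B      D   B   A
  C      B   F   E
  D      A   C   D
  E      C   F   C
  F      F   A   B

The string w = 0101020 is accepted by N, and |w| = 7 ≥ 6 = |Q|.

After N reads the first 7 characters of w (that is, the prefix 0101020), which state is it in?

Run of N on the first 7 characters of w = 0 1 0 1 0 2 0:
  step 0: A  (start)
  step 1: C  (read 0: A→C)
  step 2: F  (read 1: C→F)
  step 3: F  (read 0: F→F)
  step 4: A  (read 1: F→A)
  step 5: C  (read 0: A→C)
  step 6: E  (read 2: C→E)
  step 7: C  (read 0: E→C)

After reading 7 characters, N is in state C.

C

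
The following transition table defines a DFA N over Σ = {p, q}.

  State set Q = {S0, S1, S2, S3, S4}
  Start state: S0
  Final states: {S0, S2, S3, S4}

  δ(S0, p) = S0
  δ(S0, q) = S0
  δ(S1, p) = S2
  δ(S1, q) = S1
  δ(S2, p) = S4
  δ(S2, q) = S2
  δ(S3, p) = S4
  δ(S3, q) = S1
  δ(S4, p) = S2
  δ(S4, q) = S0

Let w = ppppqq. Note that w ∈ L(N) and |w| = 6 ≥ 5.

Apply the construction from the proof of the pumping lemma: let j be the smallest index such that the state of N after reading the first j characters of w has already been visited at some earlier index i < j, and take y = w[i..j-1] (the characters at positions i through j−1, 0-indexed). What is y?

p

Run of N on w = p p p p q q:
  step 0: S0  (start)
  step 1: S0  (read p: S0→S0)   ← first repeat (S0 seen earlier)
  step 2: S0  (read p: S0→S0)
  step 3: S0  (read p: S0→S0)
  step 4: S0  (read p: S0→S0)
  step 5: S0  (read q: S0→S0)
  step 6: S0  (read q: S0→S0)

So i = 0, j = 1, giving x = w[0:0] = ε, y = w[0:1] = p, z = w[1:6] = pppqq.
Check: |xy| = 1 ≤ 5 and |y| = 1 ≥ 1. Reading y takes N from S0 back to S0, so every xyⁱz is accepted.
The DFA has 5 states, so the proof of the pumping lemma guarantees a repeated state among the first 5+1 visited; the segment between the two visits is the pumpable y.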